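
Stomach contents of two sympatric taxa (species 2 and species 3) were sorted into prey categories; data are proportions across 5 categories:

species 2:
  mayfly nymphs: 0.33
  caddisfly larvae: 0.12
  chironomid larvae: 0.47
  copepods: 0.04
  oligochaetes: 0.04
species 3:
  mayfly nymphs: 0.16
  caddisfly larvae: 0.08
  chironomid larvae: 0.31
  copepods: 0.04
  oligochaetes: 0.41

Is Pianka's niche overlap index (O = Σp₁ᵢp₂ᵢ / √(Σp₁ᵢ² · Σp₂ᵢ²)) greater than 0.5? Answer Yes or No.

Σ p₁ᵢp₂ᵢ = 0.0528 + 0.0096 + 0.1457 + 0.0016 + 0.0164 = 0.2261
Σp_1ᵢ² = 0.33² + 0.12² + 0.47² + 0.04² + 0.04² = 0.1089 + 0.0144 + 0.2209 + 0.0016 + 0.0016 = 0.3474
Σp_2ᵢ² = 0.16² + 0.08² + 0.31² + 0.04² + 0.41² = 0.0256 + 0.0064 + 0.0961 + 0.0016 + 0.1681 = 0.2978
O = 0.2261 / √(0.3474 × 0.2978) = 0.2261 / 0.32165 = 0.7029
O = 0.7029 > 0.5 → Yes.

Yes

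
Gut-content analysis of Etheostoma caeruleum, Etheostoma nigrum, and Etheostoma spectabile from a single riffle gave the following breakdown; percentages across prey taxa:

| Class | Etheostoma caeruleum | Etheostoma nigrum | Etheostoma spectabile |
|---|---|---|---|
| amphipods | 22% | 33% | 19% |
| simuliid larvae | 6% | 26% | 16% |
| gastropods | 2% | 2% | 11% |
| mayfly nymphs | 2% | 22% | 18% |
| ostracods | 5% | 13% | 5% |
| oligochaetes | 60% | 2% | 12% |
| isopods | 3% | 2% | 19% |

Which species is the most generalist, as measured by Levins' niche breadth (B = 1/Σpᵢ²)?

Convert percentages to proportions (divide by 100).
Σp_caerᵢ² = 0.22² + 0.06² + 0.02² + 0.02² + 0.05² + 0.60² + 0.03² = 0.0484 + 0.0036 + 0.0004 + 0.0004 + 0.0025 + 0.3600 + 0.0009 = 0.4162
B_caer = 1 / 0.4162 = 2.4027
Σp_nigrᵢ² = 0.33² + 0.26² + 0.02² + 0.22² + 0.13² + 0.02² + 0.02² = 0.1089 + 0.0676 + 0.0004 + 0.0484 + 0.0169 + 0.0004 + 0.0004 = 0.2430
B_nigr = 1 / 0.2430 = 4.1152
Σp_specᵢ² = 0.19² + 0.16² + 0.11² + 0.18² + 0.05² + 0.12² + 0.19² = 0.0361 + 0.0256 + 0.0121 + 0.0324 + 0.0025 + 0.0144 + 0.0361 = 0.1592
B_spec = 1 / 0.1592 = 6.2814
Highest B → broadest niche (most generalist): Etheostoma spectabile (B = 6.28).

Etheostoma spectabile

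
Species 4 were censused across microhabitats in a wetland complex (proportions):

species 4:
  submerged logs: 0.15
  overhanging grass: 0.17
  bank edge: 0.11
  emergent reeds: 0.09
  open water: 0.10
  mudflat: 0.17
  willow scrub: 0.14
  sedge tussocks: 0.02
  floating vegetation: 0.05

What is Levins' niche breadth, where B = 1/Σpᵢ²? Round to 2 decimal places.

Σpᵢ² = 0.15² + 0.17² + 0.11² + 0.09² + 0.10² + 0.17² + 0.14² + 0.02² + 0.05² = 0.0225 + 0.0289 + 0.0121 + 0.0081 + 0.0100 + 0.0289 + 0.0196 + 0.0004 + 0.0025 = 0.1330
B = 1 / 0.1330 = 7.5188

7.52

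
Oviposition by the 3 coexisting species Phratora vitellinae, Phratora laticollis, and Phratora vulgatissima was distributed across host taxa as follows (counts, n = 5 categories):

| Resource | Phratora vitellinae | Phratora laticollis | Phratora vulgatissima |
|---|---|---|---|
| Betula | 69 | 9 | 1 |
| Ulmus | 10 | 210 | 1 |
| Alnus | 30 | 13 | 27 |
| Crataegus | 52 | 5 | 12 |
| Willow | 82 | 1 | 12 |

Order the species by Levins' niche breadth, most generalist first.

Proportions for Phratora vitellinae (n=243): 69/243=0.2840, 10/243=0.0412, 30/243=0.1235, 52/243=0.2140, 82/243=0.3374
Proportions for Phratora laticollis (n=238): 9/238=0.0378, 210/238=0.8824, 13/238=0.0546, 5/238=0.0210, 1/238=0.0042
Proportions for Phratora vulgatissima (n=53): 1/53=0.0189, 1/53=0.0189, 27/53=0.5094, 12/53=0.2264, 12/53=0.2264
Σp_viteᵢ² = 0.2840² + 0.0412² + 0.1235² + 0.2140² + 0.3374² = 0.080656 + 0.001697 + 0.015252 + 0.045796 + 0.113839 = 0.257240
B_vite = 1 / 0.257240 = 3.8874
Σp_latiᵢ² = 0.0378² + 0.8824² + 0.0546² + 0.0210² + 0.0042² = 0.001429 + 0.778630 + 0.002981 + 0.000441 + 0.000018 = 0.783499
B_lati = 1 / 0.783499 = 1.2763
Σp_vulgᵢ² = 0.0189² + 0.0189² + 0.5094² + 0.2264² + 0.2264² = 0.000357 + 0.000357 + 0.259488 + 0.051257 + 0.051257 = 0.362716
B_vulg = 1 / 0.362716 = 2.7570
Ranking by B (broadest → narrowest): Phratora vitellinae (3.89) > Phratora vulgatissima (2.76) > Phratora laticollis (1.28)

Phratora vitellinae > Phratora vulgatissima > Phratora laticollis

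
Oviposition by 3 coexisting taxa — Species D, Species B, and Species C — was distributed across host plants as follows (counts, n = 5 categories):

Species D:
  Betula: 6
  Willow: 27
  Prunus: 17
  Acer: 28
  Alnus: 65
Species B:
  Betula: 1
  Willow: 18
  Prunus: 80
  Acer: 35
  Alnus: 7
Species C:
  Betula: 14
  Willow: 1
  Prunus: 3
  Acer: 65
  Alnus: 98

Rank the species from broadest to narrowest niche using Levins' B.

Proportions for Species D (n=143): 6/143=0.0420, 27/143=0.1888, 17/143=0.1189, 28/143=0.1958, 65/143=0.4545
Proportions for Species B (n=141): 1/141=0.0071, 18/141=0.1277, 80/141=0.5674, 35/141=0.2482, 7/141=0.0496
Proportions for Species C (n=181): 14/181=0.0773, 1/181=0.0055, 3/181=0.0166, 65/181=0.3591, 98/181=0.5414
Σp_Dᵢ² = 0.0420² + 0.1888² + 0.1189² + 0.1958² + 0.4545² = 0.001764 + 0.035645 + 0.014137 + 0.038338 + 0.206570 = 0.296454
B_D = 1 / 0.296454 = 3.3732
Σp_Bᵢ² = 0.0071² + 0.1277² + 0.5674² + 0.2482² + 0.0496² = 0.000050 + 0.016307 + 0.321943 + 0.061603 + 0.002460 = 0.402363
B_B = 1 / 0.402363 = 2.4853
Σp_Cᵢ² = 0.0773² + 0.0055² + 0.0166² + 0.3591² + 0.5414² = 0.005975 + 0.000030 + 0.000276 + 0.128953 + 0.293114 = 0.428348
B_C = 1 / 0.428348 = 2.3346
Ranking by B (broadest → narrowest): Species D (3.37) > Species B (2.49) > Species C (2.33)

Species D > Species B > Species C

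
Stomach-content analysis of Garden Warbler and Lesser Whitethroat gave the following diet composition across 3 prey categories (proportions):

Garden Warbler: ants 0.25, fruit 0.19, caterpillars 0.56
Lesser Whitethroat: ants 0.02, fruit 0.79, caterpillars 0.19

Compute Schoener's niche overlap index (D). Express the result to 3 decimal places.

Σ|p₁ᵢ − p₂ᵢ| = 0.23 + 0.60 + 0.37 = 1.20
D = 1 − ½ × 1.20 = 1 − 0.600 = 0.40000

0.400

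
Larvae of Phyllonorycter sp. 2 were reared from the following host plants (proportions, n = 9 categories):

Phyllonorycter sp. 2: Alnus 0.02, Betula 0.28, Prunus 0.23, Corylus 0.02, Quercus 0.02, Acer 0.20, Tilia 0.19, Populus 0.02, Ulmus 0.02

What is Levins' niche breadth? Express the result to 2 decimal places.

4.78

Σpᵢ² = 0.02² + 0.28² + 0.23² + 0.02² + 0.02² + 0.20² + 0.19² + 0.02² + 0.02² = 0.0004 + 0.0784 + 0.0529 + 0.0004 + 0.0004 + 0.0400 + 0.0361 + 0.0004 + 0.0004 = 0.2094
B = 1 / 0.2094 = 4.7755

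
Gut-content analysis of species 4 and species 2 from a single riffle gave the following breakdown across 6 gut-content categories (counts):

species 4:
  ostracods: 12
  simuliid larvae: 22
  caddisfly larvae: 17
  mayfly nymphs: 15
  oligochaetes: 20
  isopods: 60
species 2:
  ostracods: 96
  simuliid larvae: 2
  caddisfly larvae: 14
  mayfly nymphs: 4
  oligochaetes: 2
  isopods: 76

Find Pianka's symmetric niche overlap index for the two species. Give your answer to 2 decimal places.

0.69

Proportions for species 4 (n=146): 12/146=0.0822, 22/146=0.1507, 17/146=0.1164, 15/146=0.1027, 20/146=0.1370, 60/146=0.4110
Proportions for species 2 (n=194): 96/194=0.4948, 2/194=0.0103, 14/194=0.0722, 4/194=0.0206, 2/194=0.0103, 76/194=0.3918
Σ p₁ᵢp₂ᵢ = 0.040673 + 0.001552 + 0.008404 + 0.002116 + 0.001411 + 0.161030 = 0.215186
Σp_1ᵢ² = 0.0822² + 0.1507² + 0.1164² + 0.1027² + 0.1370² + 0.4110² = 0.006757 + 0.022710 + 0.013549 + 0.010547 + 0.018769 + 0.168921 = 0.241253
Σp_2ᵢ² = 0.4948² + 0.0103² + 0.0722² + 0.0206² + 0.0103² + 0.3918² = 0.244827 + 0.000106 + 0.005213 + 0.000424 + 0.000106 + 0.153507 = 0.404183
O = 0.215186 / √(0.241253 × 0.404183) = 0.215186 / 0.3122665 = 0.6891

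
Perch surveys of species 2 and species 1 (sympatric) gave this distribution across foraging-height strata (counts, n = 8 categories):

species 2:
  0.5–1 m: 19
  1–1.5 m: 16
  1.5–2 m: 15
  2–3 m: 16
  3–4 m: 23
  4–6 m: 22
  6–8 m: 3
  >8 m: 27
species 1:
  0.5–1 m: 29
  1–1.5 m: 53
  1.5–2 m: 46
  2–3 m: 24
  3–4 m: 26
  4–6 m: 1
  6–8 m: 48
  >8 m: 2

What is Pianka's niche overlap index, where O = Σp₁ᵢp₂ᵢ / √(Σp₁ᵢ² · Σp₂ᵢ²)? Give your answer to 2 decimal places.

Proportions for species 2 (n=141): 19/141=0.1348, 16/141=0.1135, 15/141=0.1064, 16/141=0.1135, 23/141=0.1631, 22/141=0.1560, 3/141=0.0213, 27/141=0.1915
Proportions for species 1 (n=229): 29/229=0.1266, 53/229=0.2314, 46/229=0.2009, 24/229=0.1048, 26/229=0.1135, 1/229=0.0044, 48/229=0.2096, 2/229=0.0087
Σ p₁ᵢp₂ᵢ = 0.017066 + 0.026264 + 0.021376 + 0.011895 + 0.018512 + 0.000686 + 0.004464 + 0.001666 = 0.101929
Σp_1ᵢ² = 0.1348² + 0.1135² + 0.1064² + 0.1135² + 0.1631² + 0.1560² + 0.0213² + 0.1915² = 0.018171 + 0.012882 + 0.011321 + 0.012882 + 0.026602 + 0.024336 + 0.000454 + 0.036672 = 0.143320
Σp_2ᵢ² = 0.1266² + 0.2314² + 0.2009² + 0.1048² + 0.1135² + 0.0044² + 0.2096² + 0.0087² = 0.016028 + 0.053546 + 0.040361 + 0.010983 + 0.012882 + 0.000019 + 0.043932 + 0.000076 = 0.177827
O = 0.101929 / √(0.143320 × 0.177827) = 0.101929 / 0.1596439 = 0.6385

0.64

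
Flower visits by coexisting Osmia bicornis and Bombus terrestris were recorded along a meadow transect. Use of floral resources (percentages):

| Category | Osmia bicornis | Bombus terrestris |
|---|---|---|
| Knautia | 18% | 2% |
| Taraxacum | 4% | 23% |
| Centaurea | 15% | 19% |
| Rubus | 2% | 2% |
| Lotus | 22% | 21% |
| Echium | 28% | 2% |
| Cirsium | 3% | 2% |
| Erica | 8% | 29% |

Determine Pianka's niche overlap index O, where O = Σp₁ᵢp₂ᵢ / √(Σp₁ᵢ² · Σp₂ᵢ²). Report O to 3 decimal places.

0.574

Convert percentages to proportions (divide by 100).
Σ p₁ᵢp₂ᵢ = 0.0036 + 0.0092 + 0.0285 + 0.0004 + 0.0462 + 0.0056 + 0.0006 + 0.0232 = 0.1173
Σp_1ᵢ² = 0.18² + 0.04² + 0.15² + 0.02² + 0.22² + 0.28² + 0.03² + 0.08² = 0.0324 + 0.0016 + 0.0225 + 0.0004 + 0.0484 + 0.0784 + 0.0009 + 0.0064 = 0.1910
Σp_2ᵢ² = 0.02² + 0.23² + 0.19² + 0.02² + 0.21² + 0.02² + 0.02² + 0.29² = 0.0004 + 0.0529 + 0.0361 + 0.0004 + 0.0441 + 0.0004 + 0.0004 + 0.0841 = 0.2188
O = 0.1173 / √(0.1910 × 0.2188) = 0.1173 / 0.204428 = 0.57380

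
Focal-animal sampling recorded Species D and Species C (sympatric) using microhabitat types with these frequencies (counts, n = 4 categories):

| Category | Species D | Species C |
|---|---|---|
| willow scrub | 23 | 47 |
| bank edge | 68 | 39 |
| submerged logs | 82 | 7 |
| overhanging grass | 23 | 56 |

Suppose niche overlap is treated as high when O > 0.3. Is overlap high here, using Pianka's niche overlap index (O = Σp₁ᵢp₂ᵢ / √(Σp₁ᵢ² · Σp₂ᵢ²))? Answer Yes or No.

Proportions for Species D (n=196): 23/196=0.1173, 68/196=0.3469, 82/196=0.4184, 23/196=0.1173
Proportions for Species C (n=149): 47/149=0.3154, 39/149=0.2617, 7/149=0.0470, 56/149=0.3758
Σ p₁ᵢp₂ᵢ = 0.036996 + 0.090784 + 0.019665 + 0.044081 = 0.191526
Σp_1ᵢ² = 0.1173² + 0.3469² + 0.4184² + 0.1173² = 0.013759 + 0.120340 + 0.175059 + 0.013759 = 0.322917
Σp_2ᵢ² = 0.3154² + 0.2617² + 0.0470² + 0.3758² = 0.099477 + 0.068487 + 0.002209 + 0.141226 = 0.311399
O = 0.191526 / √(0.322917 × 0.311399) = 0.191526 / 0.3171057 = 0.6040
O = 0.6040 > 0.3 → Yes.

Yes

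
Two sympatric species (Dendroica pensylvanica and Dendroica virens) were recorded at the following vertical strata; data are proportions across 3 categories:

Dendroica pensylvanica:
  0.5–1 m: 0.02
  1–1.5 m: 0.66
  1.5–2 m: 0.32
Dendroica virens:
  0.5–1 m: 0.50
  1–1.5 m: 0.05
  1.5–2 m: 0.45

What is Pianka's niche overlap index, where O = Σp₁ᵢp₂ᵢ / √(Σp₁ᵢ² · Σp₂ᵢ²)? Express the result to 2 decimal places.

0.38

Σ p₁ᵢp₂ᵢ = 0.0100 + 0.0330 + 0.1440 = 0.1870
Σp_1ᵢ² = 0.02² + 0.66² + 0.32² = 0.0004 + 0.4356 + 0.1024 = 0.5384
Σp_2ᵢ² = 0.50² + 0.05² + 0.45² = 0.2500 + 0.0025 + 0.2025 = 0.4550
O = 0.1870 / √(0.5384 × 0.4550) = 0.1870 / 0.49495 = 0.3778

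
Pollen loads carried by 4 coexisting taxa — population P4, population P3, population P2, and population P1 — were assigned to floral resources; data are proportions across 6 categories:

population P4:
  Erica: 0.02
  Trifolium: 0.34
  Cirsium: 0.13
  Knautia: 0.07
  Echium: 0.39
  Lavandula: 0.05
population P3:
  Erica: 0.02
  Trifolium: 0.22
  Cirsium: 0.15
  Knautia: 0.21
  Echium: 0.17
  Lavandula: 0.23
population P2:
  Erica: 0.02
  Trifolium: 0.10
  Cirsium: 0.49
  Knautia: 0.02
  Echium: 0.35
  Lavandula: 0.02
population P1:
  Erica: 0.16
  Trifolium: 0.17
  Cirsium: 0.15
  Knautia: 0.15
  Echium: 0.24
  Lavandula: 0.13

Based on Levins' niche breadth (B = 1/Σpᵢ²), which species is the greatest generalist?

Σp_P4ᵢ² = 0.02² + 0.34² + 0.13² + 0.07² + 0.39² + 0.05² = 0.0004 + 0.1156 + 0.0169 + 0.0049 + 0.1521 + 0.0025 = 0.2924
B_P4 = 1 / 0.2924 = 3.4200
Σp_P3ᵢ² = 0.02² + 0.22² + 0.15² + 0.21² + 0.17² + 0.23² = 0.0004 + 0.0484 + 0.0225 + 0.0441 + 0.0289 + 0.0529 = 0.1972
B_P3 = 1 / 0.1972 = 5.0710
Σp_P2ᵢ² = 0.02² + 0.10² + 0.49² + 0.02² + 0.35² + 0.02² = 0.0004 + 0.0100 + 0.2401 + 0.0004 + 0.1225 + 0.0004 = 0.3738
B_P2 = 1 / 0.3738 = 2.6752
Σp_P1ᵢ² = 0.16² + 0.17² + 0.15² + 0.15² + 0.24² + 0.13² = 0.0256 + 0.0289 + 0.0225 + 0.0225 + 0.0576 + 0.0169 = 0.1740
B_P1 = 1 / 0.1740 = 5.7471
Highest B → broadest niche (most generalist): population P1 (B = 5.75).

population P1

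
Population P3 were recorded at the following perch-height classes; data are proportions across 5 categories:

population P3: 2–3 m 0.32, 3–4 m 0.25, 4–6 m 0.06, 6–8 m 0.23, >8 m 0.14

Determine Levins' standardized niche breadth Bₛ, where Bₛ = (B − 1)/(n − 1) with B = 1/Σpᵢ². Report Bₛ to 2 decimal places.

0.79

Σpᵢ² = 0.32² + 0.25² + 0.06² + 0.23² + 0.14² = 0.1024 + 0.0625 + 0.0036 + 0.0529 + 0.0196 = 0.2410
B = 1 / 0.2410 = 4.1494
Bₛ = (B − 1)/(n − 1) = (4.1494 − 1)/(5 − 1) = 3.1494/4 = 0.7874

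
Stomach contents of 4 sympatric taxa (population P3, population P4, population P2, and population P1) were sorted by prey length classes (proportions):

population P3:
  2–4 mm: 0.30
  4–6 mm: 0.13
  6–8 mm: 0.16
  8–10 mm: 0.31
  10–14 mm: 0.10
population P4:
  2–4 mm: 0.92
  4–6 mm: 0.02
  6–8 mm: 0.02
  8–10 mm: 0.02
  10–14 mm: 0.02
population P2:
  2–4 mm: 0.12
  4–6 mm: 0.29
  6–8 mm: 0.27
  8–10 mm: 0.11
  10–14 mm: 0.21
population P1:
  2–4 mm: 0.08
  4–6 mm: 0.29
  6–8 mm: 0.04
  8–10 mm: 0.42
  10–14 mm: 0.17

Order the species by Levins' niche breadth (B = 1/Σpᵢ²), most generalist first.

population P2 > population P3 > population P1 > population P4

Σp_P3ᵢ² = 0.30² + 0.13² + 0.16² + 0.31² + 0.10² = 0.0900 + 0.0169 + 0.0256 + 0.0961 + 0.0100 = 0.2386
B_P3 = 1 / 0.2386 = 4.1911
Σp_P4ᵢ² = 0.92² + 0.02² + 0.02² + 0.02² + 0.02² = 0.8464 + 0.0004 + 0.0004 + 0.0004 + 0.0004 = 0.8480
B_P4 = 1 / 0.8480 = 1.1792
Σp_P2ᵢ² = 0.12² + 0.29² + 0.27² + 0.11² + 0.21² = 0.0144 + 0.0841 + 0.0729 + 0.0121 + 0.0441 = 0.2276
B_P2 = 1 / 0.2276 = 4.3937
Σp_P1ᵢ² = 0.08² + 0.29² + 0.04² + 0.42² + 0.17² = 0.0064 + 0.0841 + 0.0016 + 0.1764 + 0.0289 = 0.2974
B_P1 = 1 / 0.2974 = 3.3625
Ranking by B (broadest → narrowest): population P2 (4.39) > population P3 (4.19) > population P1 (3.36) > population P4 (1.18)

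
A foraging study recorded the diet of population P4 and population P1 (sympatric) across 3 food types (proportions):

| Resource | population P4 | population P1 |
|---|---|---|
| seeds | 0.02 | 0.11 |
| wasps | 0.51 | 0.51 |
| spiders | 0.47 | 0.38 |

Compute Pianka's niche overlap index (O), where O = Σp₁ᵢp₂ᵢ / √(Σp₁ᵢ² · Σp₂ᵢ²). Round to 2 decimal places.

Σ p₁ᵢp₂ᵢ = 0.0022 + 0.2601 + 0.1786 = 0.4409
Σp_1ᵢ² = 0.02² + 0.51² + 0.47² = 0.0004 + 0.2601 + 0.2209 = 0.4814
Σp_2ᵢ² = 0.11² + 0.51² + 0.38² = 0.0121 + 0.2601 + 0.1444 = 0.4166
O = 0.4409 / √(0.4814 × 0.4166) = 0.4409 / 0.44783 = 0.9845

0.98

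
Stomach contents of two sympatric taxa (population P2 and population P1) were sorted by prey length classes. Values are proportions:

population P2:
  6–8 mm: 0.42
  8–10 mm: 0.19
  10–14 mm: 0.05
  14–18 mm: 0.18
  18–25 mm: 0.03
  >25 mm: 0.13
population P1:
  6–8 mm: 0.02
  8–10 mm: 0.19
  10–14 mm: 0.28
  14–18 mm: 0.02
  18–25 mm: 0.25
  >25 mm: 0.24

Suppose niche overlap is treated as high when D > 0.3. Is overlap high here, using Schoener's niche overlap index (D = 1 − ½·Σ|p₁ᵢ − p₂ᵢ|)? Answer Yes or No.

Σ|p₁ᵢ − p₂ᵢ| = 0.40 + 0.00 + 0.23 + 0.16 + 0.22 + 0.11 = 1.12
D = 1 − ½ × 1.12 = 1 − 0.560 = 0.4400
D = 0.4400 > 0.3 → Yes.

Yes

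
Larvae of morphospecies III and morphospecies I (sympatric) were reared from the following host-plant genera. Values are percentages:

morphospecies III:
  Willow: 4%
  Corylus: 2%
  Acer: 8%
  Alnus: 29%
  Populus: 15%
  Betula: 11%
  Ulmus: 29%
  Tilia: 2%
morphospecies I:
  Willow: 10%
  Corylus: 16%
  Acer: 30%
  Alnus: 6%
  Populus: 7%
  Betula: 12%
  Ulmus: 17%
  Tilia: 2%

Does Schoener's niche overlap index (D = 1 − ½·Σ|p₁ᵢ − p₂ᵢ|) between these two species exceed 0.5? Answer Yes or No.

Yes

Convert percentages to proportions (divide by 100).
Σ|p₁ᵢ − p₂ᵢ| = 0.06 + 0.14 + 0.22 + 0.23 + 0.08 + 0.01 + 0.12 + 0.00 = 0.86
D = 1 − ½ × 0.86 = 1 − 0.430 = 0.5700
D = 0.5700 > 0.5 → Yes.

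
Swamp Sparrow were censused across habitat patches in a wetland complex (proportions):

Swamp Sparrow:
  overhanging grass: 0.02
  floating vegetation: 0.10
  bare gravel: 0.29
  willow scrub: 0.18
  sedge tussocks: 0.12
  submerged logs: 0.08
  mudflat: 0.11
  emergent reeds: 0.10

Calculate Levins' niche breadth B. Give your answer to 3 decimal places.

Σpᵢ² = 0.02² + 0.10² + 0.29² + 0.18² + 0.12² + 0.08² + 0.11² + 0.10² = 0.0004 + 0.0100 + 0.0841 + 0.0324 + 0.0144 + 0.0064 + 0.0121 + 0.0100 = 0.1698
B = 1 / 0.1698 = 5.88928

5.889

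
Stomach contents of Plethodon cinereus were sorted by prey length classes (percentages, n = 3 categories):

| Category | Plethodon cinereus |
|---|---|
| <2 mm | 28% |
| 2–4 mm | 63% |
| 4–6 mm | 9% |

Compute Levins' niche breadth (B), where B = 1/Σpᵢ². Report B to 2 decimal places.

Convert percentages to proportions (divide by 100).
Σpᵢ² = 0.28² + 0.63² + 0.09² = 0.0784 + 0.3969 + 0.0081 = 0.4834
B = 1 / 0.4834 = 2.0687

2.07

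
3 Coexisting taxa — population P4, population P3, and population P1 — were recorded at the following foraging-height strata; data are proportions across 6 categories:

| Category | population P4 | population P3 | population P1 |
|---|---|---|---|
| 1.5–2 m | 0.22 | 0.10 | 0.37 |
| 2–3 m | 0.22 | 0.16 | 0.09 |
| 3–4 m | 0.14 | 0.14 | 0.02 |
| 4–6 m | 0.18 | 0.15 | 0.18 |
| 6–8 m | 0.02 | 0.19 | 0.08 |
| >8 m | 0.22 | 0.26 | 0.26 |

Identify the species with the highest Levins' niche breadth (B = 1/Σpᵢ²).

population P3

Σp_P4ᵢ² = 0.22² + 0.22² + 0.14² + 0.18² + 0.02² + 0.22² = 0.0484 + 0.0484 + 0.0196 + 0.0324 + 0.0004 + 0.0484 = 0.1976
B_P4 = 1 / 0.1976 = 5.0607
Σp_P3ᵢ² = 0.10² + 0.16² + 0.14² + 0.15² + 0.19² + 0.26² = 0.0100 + 0.0256 + 0.0196 + 0.0225 + 0.0361 + 0.0676 = 0.1814
B_P3 = 1 / 0.1814 = 5.5127
Σp_P1ᵢ² = 0.37² + 0.09² + 0.02² + 0.18² + 0.08² + 0.26² = 0.1369 + 0.0081 + 0.0004 + 0.0324 + 0.0064 + 0.0676 = 0.2518
B_P1 = 1 / 0.2518 = 3.9714
Highest B → broadest niche (most generalist): population P3 (B = 5.51).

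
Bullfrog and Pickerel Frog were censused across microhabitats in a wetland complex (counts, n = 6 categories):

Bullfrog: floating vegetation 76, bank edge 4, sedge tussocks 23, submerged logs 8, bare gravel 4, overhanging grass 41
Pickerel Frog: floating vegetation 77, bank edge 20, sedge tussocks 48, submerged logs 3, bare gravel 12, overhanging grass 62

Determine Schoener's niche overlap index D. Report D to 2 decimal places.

Proportions for Bullfrog (n=156): 76/156=0.4872, 4/156=0.0256, 23/156=0.1474, 8/156=0.0513, 4/156=0.0256, 41/156=0.2628
Proportions for Pickerel Frog (n=222): 77/222=0.3468, 20/222=0.0901, 48/222=0.2162, 3/222=0.0135, 12/222=0.0541, 62/222=0.2793
Σ|p₁ᵢ − p₂ᵢ| = 0.1404 + 0.0645 + 0.0688 + 0.0378 + 0.0285 + 0.0165 = 0.3565
D = 1 − ½ × 0.3565 = 1 − 0.17825 = 0.82175

0.82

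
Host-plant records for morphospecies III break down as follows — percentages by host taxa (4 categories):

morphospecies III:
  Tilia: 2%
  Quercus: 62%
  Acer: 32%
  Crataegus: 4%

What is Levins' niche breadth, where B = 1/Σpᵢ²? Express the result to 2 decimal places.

Convert percentages to proportions (divide by 100).
Σpᵢ² = 0.02² + 0.62² + 0.32² + 0.04² = 0.0004 + 0.3844 + 0.1024 + 0.0016 = 0.4888
B = 1 / 0.4888 = 2.0458

2.05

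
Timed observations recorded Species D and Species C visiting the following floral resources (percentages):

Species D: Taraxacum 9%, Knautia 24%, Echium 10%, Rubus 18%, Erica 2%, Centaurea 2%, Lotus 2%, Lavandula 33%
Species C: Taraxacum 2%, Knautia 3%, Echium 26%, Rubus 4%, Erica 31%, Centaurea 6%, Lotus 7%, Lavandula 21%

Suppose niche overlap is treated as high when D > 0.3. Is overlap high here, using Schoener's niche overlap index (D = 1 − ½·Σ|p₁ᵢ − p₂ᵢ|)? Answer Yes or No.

Convert percentages to proportions (divide by 100).
Σ|p₁ᵢ − p₂ᵢ| = 0.07 + 0.21 + 0.16 + 0.14 + 0.29 + 0.04 + 0.05 + 0.12 = 1.08
D = 1 − ½ × 1.08 = 1 − 0.540 = 0.4600
D = 0.4600 > 0.3 → Yes.

Yes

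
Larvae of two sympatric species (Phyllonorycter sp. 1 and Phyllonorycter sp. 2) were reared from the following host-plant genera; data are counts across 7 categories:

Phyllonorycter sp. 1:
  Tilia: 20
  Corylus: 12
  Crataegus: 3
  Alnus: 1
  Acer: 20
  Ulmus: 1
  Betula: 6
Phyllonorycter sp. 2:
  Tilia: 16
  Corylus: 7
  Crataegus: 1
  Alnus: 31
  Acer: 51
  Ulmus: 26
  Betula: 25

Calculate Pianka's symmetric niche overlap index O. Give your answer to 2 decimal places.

Proportions for Phyllonorycter sp. 1 (n=63): 20/63=0.3175, 12/63=0.1905, 3/63=0.0476, 1/63=0.0159, 20/63=0.3175, 1/63=0.0159, 6/63=0.0952
Proportions for Phyllonorycter sp. 2 (n=157): 16/157=0.1019, 7/157=0.0446, 1/157=0.0064, 31/157=0.1975, 51/157=0.3248, 26/157=0.1656, 25/157=0.1592
Σ p₁ᵢp₂ᵢ = 0.032353 + 0.008496 + 0.000305 + 0.003140 + 0.103124 + 0.002633 + 0.015156 = 0.165207
Σp_1ᵢ² = 0.3175² + 0.1905² + 0.0476² + 0.0159² + 0.3175² + 0.0159² + 0.0952² = 0.100806 + 0.036290 + 0.002266 + 0.000253 + 0.100806 + 0.000253 + 0.009063 = 0.249737
Σp_2ᵢ² = 0.1019² + 0.0446² + 0.0064² + 0.1975² + 0.3248² + 0.1656² + 0.1592² = 0.010384 + 0.001989 + 0.000041 + 0.039006 + 0.105495 + 0.027423 + 0.025345 = 0.209683
O = 0.165207 / √(0.249737 × 0.209683) = 0.165207 / 0.2288353 = 0.7219

0.72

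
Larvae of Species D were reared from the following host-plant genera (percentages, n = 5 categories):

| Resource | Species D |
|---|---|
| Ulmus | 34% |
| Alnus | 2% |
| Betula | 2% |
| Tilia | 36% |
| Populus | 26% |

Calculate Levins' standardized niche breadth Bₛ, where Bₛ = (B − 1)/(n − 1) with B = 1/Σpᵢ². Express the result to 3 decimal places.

0.547

Convert percentages to proportions (divide by 100).
Σpᵢ² = 0.34² + 0.02² + 0.02² + 0.36² + 0.26² = 0.1156 + 0.0004 + 0.0004 + 0.1296 + 0.0676 = 0.3136
B = 1 / 0.3136 = 3.18878
Bₛ = (B − 1)/(n − 1) = (3.18878 − 1)/(5 − 1) = 2.18878/4 = 0.54720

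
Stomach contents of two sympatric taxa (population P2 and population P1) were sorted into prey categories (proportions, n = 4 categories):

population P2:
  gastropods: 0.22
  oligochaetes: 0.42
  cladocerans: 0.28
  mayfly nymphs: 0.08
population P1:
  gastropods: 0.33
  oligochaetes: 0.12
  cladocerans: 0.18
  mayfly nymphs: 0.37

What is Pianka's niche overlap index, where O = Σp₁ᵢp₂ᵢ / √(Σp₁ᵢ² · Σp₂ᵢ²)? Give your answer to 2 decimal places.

Σ p₁ᵢp₂ᵢ = 0.0726 + 0.0504 + 0.0504 + 0.0296 = 0.2030
Σp_1ᵢ² = 0.22² + 0.42² + 0.28² + 0.08² = 0.0484 + 0.1764 + 0.0784 + 0.0064 = 0.3096
Σp_2ᵢ² = 0.33² + 0.12² + 0.18² + 0.37² = 0.1089 + 0.0144 + 0.0324 + 0.1369 = 0.2926
O = 0.2030 / √(0.3096 × 0.2926) = 0.2030 / 0.30098 = 0.6745

0.67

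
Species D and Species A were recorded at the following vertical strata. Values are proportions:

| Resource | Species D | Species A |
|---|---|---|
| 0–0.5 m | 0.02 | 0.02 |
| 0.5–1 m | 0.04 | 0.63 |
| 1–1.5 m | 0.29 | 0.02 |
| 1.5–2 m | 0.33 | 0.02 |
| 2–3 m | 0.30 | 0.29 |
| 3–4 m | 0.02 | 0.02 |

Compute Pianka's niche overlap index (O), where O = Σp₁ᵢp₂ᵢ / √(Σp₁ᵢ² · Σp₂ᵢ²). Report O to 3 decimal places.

0.338

Σ p₁ᵢp₂ᵢ = 0.0004 + 0.0252 + 0.0058 + 0.0066 + 0.0870 + 0.0004 = 0.1254
Σp_1ᵢ² = 0.02² + 0.04² + 0.29² + 0.33² + 0.30² + 0.02² = 0.0004 + 0.0016 + 0.0841 + 0.1089 + 0.0900 + 0.0004 = 0.2854
Σp_2ᵢ² = 0.02² + 0.63² + 0.02² + 0.02² + 0.29² + 0.02² = 0.0004 + 0.3969 + 0.0004 + 0.0004 + 0.0841 + 0.0004 = 0.4826
O = 0.1254 / √(0.2854 × 0.4826) = 0.1254 / 0.371125 = 0.33789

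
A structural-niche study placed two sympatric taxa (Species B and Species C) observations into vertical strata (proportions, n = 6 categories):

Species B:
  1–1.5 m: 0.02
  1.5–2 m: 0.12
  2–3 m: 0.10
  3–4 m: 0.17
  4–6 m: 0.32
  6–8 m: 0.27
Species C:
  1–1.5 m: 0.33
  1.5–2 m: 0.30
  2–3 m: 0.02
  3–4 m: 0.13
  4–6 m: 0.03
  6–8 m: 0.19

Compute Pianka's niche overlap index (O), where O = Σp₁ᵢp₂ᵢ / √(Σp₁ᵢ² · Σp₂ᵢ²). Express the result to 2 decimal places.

Σ p₁ᵢp₂ᵢ = 0.0066 + 0.0360 + 0.0020 + 0.0221 + 0.0096 + 0.0513 = 0.1276
Σp_1ᵢ² = 0.02² + 0.12² + 0.10² + 0.17² + 0.32² + 0.27² = 0.0004 + 0.0144 + 0.0100 + 0.0289 + 0.1024 + 0.0729 = 0.2290
Σp_2ᵢ² = 0.33² + 0.30² + 0.02² + 0.13² + 0.03² + 0.19² = 0.1089 + 0.0900 + 0.0004 + 0.0169 + 0.0009 + 0.0361 = 0.2532
O = 0.1276 / √(0.2290 × 0.2532) = 0.1276 / 0.24080 = 0.5299

0.53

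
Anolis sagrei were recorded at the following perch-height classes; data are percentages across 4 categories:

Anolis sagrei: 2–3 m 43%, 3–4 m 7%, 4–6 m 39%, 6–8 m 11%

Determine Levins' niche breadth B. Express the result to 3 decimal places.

2.825

Convert percentages to proportions (divide by 100).
Σpᵢ² = 0.43² + 0.07² + 0.39² + 0.11² = 0.1849 + 0.0049 + 0.1521 + 0.0121 = 0.3540
B = 1 / 0.3540 = 2.82486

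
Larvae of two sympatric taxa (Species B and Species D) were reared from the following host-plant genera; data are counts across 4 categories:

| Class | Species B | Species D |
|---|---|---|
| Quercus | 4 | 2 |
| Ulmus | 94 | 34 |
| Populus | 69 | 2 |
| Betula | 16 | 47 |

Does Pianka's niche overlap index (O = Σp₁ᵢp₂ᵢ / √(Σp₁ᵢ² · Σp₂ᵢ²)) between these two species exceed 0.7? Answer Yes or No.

Proportions for Species B (n=183): 4/183=0.0219, 94/183=0.5137, 69/183=0.3770, 16/183=0.0874
Proportions for Species D (n=85): 2/85=0.0235, 34/85=0.4000, 2/85=0.0235, 47/85=0.5529
Σ p₁ᵢp₂ᵢ = 0.000515 + 0.205480 + 0.008860 + 0.048323 = 0.263178
Σp_1ᵢ² = 0.0219² + 0.5137² + 0.3770² + 0.0874² = 0.000480 + 0.263888 + 0.142129 + 0.007639 = 0.414136
Σp_2ᵢ² = 0.0235² + 0.4000² + 0.0235² + 0.5529² = 0.000552 + 0.160000 + 0.000552 + 0.305698 = 0.466802
O = 0.263178 / √(0.414136 × 0.466802) = 0.263178 / 0.4396811 = 0.5986
O = 0.5986 < 0.7 → No.

No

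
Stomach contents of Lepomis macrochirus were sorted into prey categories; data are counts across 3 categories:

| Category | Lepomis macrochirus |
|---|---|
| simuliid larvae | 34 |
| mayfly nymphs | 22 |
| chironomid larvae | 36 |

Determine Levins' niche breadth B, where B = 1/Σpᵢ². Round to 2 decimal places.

2.88

Proportions for Lepomis macrochirus (n=92): 34/92=0.3696, 22/92=0.2391, 36/92=0.3913
Σpᵢ² = 0.3696² + 0.2391² + 0.3913² = 0.136604 + 0.057169 + 0.153116 = 0.346889
B = 1 / 0.346889 = 2.8828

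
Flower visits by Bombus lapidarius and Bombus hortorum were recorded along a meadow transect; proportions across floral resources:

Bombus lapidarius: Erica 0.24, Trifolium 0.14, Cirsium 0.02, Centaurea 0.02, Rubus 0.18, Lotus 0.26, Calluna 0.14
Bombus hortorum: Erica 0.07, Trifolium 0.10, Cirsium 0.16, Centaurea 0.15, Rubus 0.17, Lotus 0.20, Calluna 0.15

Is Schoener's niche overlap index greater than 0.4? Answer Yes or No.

Yes

Σ|p₁ᵢ − p₂ᵢ| = 0.17 + 0.04 + 0.14 + 0.13 + 0.01 + 0.06 + 0.01 = 0.56
D = 1 − ½ × 0.56 = 1 − 0.280 = 0.7200
D = 0.7200 > 0.4 → Yes.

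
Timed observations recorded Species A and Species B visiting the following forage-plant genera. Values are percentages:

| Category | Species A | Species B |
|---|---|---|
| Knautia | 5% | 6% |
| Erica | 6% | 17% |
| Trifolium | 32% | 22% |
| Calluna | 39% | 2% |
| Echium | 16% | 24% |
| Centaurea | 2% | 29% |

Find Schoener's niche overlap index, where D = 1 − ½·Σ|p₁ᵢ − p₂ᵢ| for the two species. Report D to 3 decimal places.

Convert percentages to proportions (divide by 100).
Σ|p₁ᵢ − p₂ᵢ| = 0.01 + 0.11 + 0.10 + 0.37 + 0.08 + 0.27 = 0.94
D = 1 − ½ × 0.94 = 1 − 0.470 = 0.53000

0.530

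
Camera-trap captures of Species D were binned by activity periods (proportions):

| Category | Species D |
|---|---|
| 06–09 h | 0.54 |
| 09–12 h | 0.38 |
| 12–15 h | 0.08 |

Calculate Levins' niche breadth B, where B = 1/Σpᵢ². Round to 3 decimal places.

Σpᵢ² = 0.54² + 0.38² + 0.08² = 0.2916 + 0.1444 + 0.0064 = 0.4424
B = 1 / 0.4424 = 2.26040

2.260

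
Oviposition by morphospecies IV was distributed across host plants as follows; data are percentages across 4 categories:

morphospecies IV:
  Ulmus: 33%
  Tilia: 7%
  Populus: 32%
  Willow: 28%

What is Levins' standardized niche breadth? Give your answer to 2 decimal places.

Convert percentages to proportions (divide by 100).
Σpᵢ² = 0.33² + 0.07² + 0.32² + 0.28² = 0.1089 + 0.0049 + 0.1024 + 0.0784 = 0.2946
B = 1 / 0.2946 = 3.3944
Bₛ = (B − 1)/(n − 1) = (3.3944 − 1)/(4 − 1) = 2.3944/3 = 0.7981

0.80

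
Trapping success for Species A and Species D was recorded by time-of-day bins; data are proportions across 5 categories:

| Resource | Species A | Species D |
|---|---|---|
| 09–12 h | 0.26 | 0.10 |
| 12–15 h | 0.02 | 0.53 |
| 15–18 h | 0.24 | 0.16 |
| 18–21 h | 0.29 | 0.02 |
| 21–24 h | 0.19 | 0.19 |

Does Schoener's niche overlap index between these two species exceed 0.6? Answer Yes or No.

No

Σ|p₁ᵢ − p₂ᵢ| = 0.16 + 0.51 + 0.08 + 0.27 + 0.00 = 1.02
D = 1 − ½ × 1.02 = 1 − 0.510 = 0.4900
D = 0.4900 < 0.6 → No.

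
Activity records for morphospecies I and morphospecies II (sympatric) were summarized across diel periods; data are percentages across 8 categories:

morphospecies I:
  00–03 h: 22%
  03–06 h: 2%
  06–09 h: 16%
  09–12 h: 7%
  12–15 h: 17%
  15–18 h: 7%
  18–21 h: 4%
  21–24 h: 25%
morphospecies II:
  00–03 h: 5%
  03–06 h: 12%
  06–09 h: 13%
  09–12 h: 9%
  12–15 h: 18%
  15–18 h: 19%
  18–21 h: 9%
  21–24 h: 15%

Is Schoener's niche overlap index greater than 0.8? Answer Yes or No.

Convert percentages to proportions (divide by 100).
Σ|p₁ᵢ − p₂ᵢ| = 0.17 + 0.10 + 0.03 + 0.02 + 0.01 + 0.12 + 0.05 + 0.10 = 0.60
D = 1 − ½ × 0.60 = 1 − 0.300 = 0.7000
D = 0.7000 < 0.8 → No.

No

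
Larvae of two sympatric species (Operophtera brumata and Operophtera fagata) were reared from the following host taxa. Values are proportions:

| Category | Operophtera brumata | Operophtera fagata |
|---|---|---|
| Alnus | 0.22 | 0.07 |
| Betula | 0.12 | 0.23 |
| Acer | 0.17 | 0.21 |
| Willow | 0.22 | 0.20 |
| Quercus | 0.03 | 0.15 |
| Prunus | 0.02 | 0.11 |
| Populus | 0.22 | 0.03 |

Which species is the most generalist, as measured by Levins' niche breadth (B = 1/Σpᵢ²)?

Σp_brumᵢ² = 0.22² + 0.12² + 0.17² + 0.22² + 0.03² + 0.02² + 0.22² = 0.0484 + 0.0144 + 0.0289 + 0.0484 + 0.0009 + 0.0004 + 0.0484 = 0.1898
B_brum = 1 / 0.1898 = 5.2687
Σp_fagaᵢ² = 0.07² + 0.23² + 0.21² + 0.20² + 0.15² + 0.11² + 0.03² = 0.0049 + 0.0529 + 0.0441 + 0.0400 + 0.0225 + 0.0121 + 0.0009 = 0.1774
B_faga = 1 / 0.1774 = 5.6370
Highest B → broadest niche (most generalist): Operophtera fagata (B = 5.64).

Operophtera fagata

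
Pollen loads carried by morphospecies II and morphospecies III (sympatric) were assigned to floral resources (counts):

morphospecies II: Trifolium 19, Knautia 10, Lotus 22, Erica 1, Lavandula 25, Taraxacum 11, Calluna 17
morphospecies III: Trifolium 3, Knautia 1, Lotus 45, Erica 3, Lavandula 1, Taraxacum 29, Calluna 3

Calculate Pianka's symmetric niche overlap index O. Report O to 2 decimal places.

0.61

Proportions for morphospecies II (n=105): 19/105=0.1810, 10/105=0.0952, 22/105=0.2095, 1/105=0.0095, 25/105=0.2381, 11/105=0.1048, 17/105=0.1619
Proportions for morphospecies III (n=85): 3/85=0.0353, 1/85=0.0118, 45/85=0.5294, 3/85=0.0353, 1/85=0.0118, 29/85=0.3412, 3/85=0.0353
Σ p₁ᵢp₂ᵢ = 0.006389 + 0.001123 + 0.110909 + 0.000335 + 0.002810 + 0.035758 + 0.005715 = 0.163039
Σp_1ᵢ² = 0.1810² + 0.0952² + 0.2095² + 0.0095² + 0.2381² + 0.1048² + 0.1619² = 0.032761 + 0.009063 + 0.043890 + 0.000090 + 0.056692 + 0.010983 + 0.026212 = 0.179691
Σp_2ᵢ² = 0.0353² + 0.0118² + 0.5294² + 0.0353² + 0.0118² + 0.3412² + 0.0353² = 0.001246 + 0.000139 + 0.280264 + 0.001246 + 0.000139 + 0.116417 + 0.001246 = 0.400697
O = 0.163039 / √(0.179691 × 0.400697) = 0.163039 / 0.2683312 = 0.6076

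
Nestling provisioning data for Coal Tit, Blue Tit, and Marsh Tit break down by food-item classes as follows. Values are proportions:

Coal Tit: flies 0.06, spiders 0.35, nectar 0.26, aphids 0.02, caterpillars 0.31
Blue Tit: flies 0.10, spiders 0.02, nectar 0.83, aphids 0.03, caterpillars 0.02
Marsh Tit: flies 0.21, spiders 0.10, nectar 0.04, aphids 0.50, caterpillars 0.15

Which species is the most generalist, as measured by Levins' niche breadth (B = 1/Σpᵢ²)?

Σp_Coalᵢ² = 0.06² + 0.35² + 0.26² + 0.02² + 0.31² = 0.0036 + 0.1225 + 0.0676 + 0.0004 + 0.0961 = 0.2902
B_Coal = 1 / 0.2902 = 3.4459
Σp_Blueᵢ² = 0.10² + 0.02² + 0.83² + 0.03² + 0.02² = 0.0100 + 0.0004 + 0.6889 + 0.0009 + 0.0004 = 0.7006
B_Blue = 1 / 0.7006 = 1.4273
Σp_Marsᵢ² = 0.21² + 0.10² + 0.04² + 0.50² + 0.15² = 0.0441 + 0.0100 + 0.0016 + 0.2500 + 0.0225 = 0.3282
B_Mars = 1 / 0.3282 = 3.0469
Highest B → broadest niche (most generalist): Coal Tit (B = 3.45).

Coal Tit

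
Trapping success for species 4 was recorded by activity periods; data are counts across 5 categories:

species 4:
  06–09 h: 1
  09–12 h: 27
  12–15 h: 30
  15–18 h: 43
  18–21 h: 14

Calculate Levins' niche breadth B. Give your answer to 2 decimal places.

Proportions for species 4 (n=115): 1/115=0.0087, 27/115=0.2348, 30/115=0.2609, 43/115=0.3739, 14/115=0.1217
Σpᵢ² = 0.0087² + 0.2348² + 0.2609² + 0.3739² + 0.1217² = 0.000076 + 0.055131 + 0.068069 + 0.139801 + 0.014811 = 0.277888
B = 1 / 0.277888 = 3.5986

3.60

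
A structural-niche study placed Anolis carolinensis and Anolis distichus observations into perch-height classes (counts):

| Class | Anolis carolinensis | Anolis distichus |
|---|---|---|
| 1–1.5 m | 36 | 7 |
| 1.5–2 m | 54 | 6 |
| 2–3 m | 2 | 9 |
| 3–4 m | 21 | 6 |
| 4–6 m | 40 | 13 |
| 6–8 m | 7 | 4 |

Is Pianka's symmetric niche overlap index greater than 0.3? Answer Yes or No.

Proportions for Anolis carolinensis (n=160): 36/160=0.2250, 54/160=0.3375, 2/160=0.0125, 21/160=0.1313, 40/160=0.2500, 7/160=0.0438
Proportions for Anolis distichus (n=45): 7/45=0.1556, 6/45=0.1333, 9/45=0.2000, 6/45=0.1333, 13/45=0.2889, 4/45=0.0889
Σ p₁ᵢp₂ᵢ = 0.035010 + 0.044989 + 0.002500 + 0.017502 + 0.072225 + 0.003894 = 0.176120
Σp_1ᵢ² = 0.2250² + 0.3375² + 0.0125² + 0.1313² + 0.2500² + 0.0438² = 0.050625 + 0.113906 + 0.000156 + 0.017240 + 0.062500 + 0.001918 = 0.246345
Σp_2ᵢ² = 0.1556² + 0.1333² + 0.2000² + 0.1333² + 0.2889² + 0.0889² = 0.024211 + 0.017769 + 0.040000 + 0.017769 + 0.083463 + 0.007903 = 0.191115
O = 0.176120 / √(0.246345 × 0.191115) = 0.176120 / 0.2169798 = 0.8117
O = 0.8117 > 0.3 → Yes.

Yes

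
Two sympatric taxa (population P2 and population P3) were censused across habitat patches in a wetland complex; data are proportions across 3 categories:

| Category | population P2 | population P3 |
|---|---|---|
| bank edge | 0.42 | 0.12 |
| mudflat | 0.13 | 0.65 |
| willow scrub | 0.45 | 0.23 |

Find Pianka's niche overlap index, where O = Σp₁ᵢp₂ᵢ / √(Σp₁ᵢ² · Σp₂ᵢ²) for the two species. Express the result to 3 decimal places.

0.541

Σ p₁ᵢp₂ᵢ = 0.0504 + 0.0845 + 0.1035 = 0.2384
Σp_1ᵢ² = 0.42² + 0.13² + 0.45² = 0.1764 + 0.0169 + 0.2025 = 0.3958
Σp_2ᵢ² = 0.12² + 0.65² + 0.23² = 0.0144 + 0.4225 + 0.0529 = 0.4898
O = 0.2384 / √(0.3958 × 0.4898) = 0.2384 / 0.440299 = 0.54145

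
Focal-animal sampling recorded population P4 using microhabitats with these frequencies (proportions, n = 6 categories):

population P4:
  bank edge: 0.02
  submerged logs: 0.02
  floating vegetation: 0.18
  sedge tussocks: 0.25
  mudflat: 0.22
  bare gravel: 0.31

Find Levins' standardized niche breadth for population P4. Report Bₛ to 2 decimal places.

0.63

Σpᵢ² = 0.02² + 0.02² + 0.18² + 0.25² + 0.22² + 0.31² = 0.0004 + 0.0004 + 0.0324 + 0.0625 + 0.0484 + 0.0961 = 0.2402
B = 1 / 0.2402 = 4.1632
Bₛ = (B − 1)/(n − 1) = (4.1632 − 1)/(6 − 1) = 3.1632/5 = 0.6326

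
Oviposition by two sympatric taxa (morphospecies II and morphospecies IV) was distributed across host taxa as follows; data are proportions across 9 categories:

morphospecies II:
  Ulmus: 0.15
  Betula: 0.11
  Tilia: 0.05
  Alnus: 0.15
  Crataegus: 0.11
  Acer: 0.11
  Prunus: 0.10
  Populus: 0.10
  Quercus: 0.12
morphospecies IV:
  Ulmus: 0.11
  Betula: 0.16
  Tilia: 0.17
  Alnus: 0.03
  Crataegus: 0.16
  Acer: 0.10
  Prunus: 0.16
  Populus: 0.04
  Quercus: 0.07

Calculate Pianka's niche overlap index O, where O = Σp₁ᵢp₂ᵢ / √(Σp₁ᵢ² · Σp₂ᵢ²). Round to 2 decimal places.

0.82

Σ p₁ᵢp₂ᵢ = 0.0165 + 0.0176 + 0.0085 + 0.0045 + 0.0176 + 0.0110 + 0.0160 + 0.0040 + 0.0084 = 0.1041
Σp_1ᵢ² = 0.15² + 0.11² + 0.05² + 0.15² + 0.11² + 0.11² + 0.10² + 0.10² + 0.12² = 0.0225 + 0.0121 + 0.0025 + 0.0225 + 0.0121 + 0.0121 + 0.0100 + 0.0100 + 0.0144 = 0.1182
Σp_2ᵢ² = 0.11² + 0.16² + 0.17² + 0.03² + 0.16² + 0.10² + 0.16² + 0.04² + 0.07² = 0.0121 + 0.0256 + 0.0289 + 0.0009 + 0.0256 + 0.0100 + 0.0256 + 0.0016 + 0.0049 = 0.1352
O = 0.1041 / √(0.1182 × 0.1352) = 0.1041 / 0.12641 = 0.8235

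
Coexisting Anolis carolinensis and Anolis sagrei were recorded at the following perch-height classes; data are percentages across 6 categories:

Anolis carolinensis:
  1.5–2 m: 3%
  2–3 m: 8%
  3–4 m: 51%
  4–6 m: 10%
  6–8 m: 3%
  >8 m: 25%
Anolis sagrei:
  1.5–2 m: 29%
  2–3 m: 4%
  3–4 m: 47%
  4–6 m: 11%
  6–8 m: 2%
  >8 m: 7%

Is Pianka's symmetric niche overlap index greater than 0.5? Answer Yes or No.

Yes

Convert percentages to proportions (divide by 100).
Σ p₁ᵢp₂ᵢ = 0.0087 + 0.0032 + 0.2397 + 0.0110 + 0.0006 + 0.0175 = 0.2807
Σp_1ᵢ² = 0.03² + 0.08² + 0.51² + 0.10² + 0.03² + 0.25² = 0.0009 + 0.0064 + 0.2601 + 0.0100 + 0.0009 + 0.0625 = 0.3408
Σp_2ᵢ² = 0.29² + 0.04² + 0.47² + 0.11² + 0.02² + 0.07² = 0.0841 + 0.0016 + 0.2209 + 0.0121 + 0.0004 + 0.0049 = 0.3240
O = 0.2807 / √(0.3408 × 0.3240) = 0.2807 / 0.33229 = 0.8447
O = 0.8447 > 0.5 → Yes.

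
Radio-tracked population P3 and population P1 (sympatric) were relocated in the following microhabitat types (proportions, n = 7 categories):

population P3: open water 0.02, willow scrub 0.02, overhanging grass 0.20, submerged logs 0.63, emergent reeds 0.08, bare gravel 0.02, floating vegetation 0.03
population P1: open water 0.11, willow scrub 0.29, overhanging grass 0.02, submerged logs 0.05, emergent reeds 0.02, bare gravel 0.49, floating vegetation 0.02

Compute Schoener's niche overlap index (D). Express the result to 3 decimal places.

0.170

Σ|p₁ᵢ − p₂ᵢ| = 0.09 + 0.27 + 0.18 + 0.58 + 0.06 + 0.47 + 0.01 = 1.66
D = 1 − ½ × 1.66 = 1 − 0.830 = 0.17000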